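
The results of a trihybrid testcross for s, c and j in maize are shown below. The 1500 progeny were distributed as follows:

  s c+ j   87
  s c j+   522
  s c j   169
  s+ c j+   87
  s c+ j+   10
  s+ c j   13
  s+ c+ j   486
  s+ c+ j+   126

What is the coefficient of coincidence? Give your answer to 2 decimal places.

0.55

The two most frequent reciprocal classes, s c j+ and s+ c+ j, are the parental types, so the F1 was s c j+ / s+ c+ j.
The two rarest classes, s c+ j+ and s+ c j, are the double crossovers. Comparing them with the parentals, only the c allele has switched, so c is the middle locus and the order is j – c – s.
j–c: (295 + 23)/1500 = 0.2120; c–s: (174 + 23)/1500 = 0.1313.
Expected DCO frequency = 0.2120 × 0.1313 ≈ 0.02784; observed = 23/1500 ≈ 0.01533.
Coefficient of coincidence = 0.01533/0.02784 ≈ 0.55.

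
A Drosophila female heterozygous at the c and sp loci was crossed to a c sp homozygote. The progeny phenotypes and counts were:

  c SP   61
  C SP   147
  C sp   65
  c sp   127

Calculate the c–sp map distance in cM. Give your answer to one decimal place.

31.5 cM

The two most frequent classes, C SP (147) and c sp (127), are the parental types, so the F1 was C SP / c sp.
The recombinant classes are C sp and c SP: 65 + 61 = 126.
Recombination frequency = 126/400 = 0.3150 ≈ 31.5%, i.e. 31.5 cM.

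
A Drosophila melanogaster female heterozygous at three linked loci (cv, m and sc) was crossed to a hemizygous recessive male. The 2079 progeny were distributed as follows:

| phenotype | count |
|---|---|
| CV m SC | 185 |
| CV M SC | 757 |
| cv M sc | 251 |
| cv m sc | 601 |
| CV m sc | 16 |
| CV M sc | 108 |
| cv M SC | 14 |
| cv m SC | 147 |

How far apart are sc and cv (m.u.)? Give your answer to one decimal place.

13.7 m.u.

The two most frequent reciprocal classes, CV M SC and cv m sc, are the parental types, so the F1 was CV M SC / cv m sc.
The two rarest classes, cv M SC and CV m sc, are the double crossovers. Comparing them with the parentals, only the cv allele has switched, so cv is the middle locus and the order is sc – cv – m.
Crossovers in the sc–cv interval produce the single-crossover classes CV M sc and cv m SC (108 + 147 = 255) plus the double crossovers (30).
RF(sc–cv) = (255 + 30) / 2079 = 285/2079 = 0.1371 → 13.7 m.u.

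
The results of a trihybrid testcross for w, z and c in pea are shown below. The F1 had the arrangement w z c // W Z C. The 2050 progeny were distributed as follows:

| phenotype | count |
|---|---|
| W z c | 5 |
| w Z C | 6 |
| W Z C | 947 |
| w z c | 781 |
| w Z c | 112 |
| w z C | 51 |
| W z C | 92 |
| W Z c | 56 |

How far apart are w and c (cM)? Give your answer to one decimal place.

The two rarest classes, W z c and w Z C, are the double crossovers. Comparing them with the parentals, only the w allele has switched, so w is the middle locus and the order is c – w – z.
Crossovers in the c–w interval produce the single-crossover classes w z C and W Z c (51 + 56 = 107) plus the double crossovers (11).
RF(c–w) = (107 + 11) / 2050 = 118/2050 = 0.0576 → 5.8 cM.

5.8 cM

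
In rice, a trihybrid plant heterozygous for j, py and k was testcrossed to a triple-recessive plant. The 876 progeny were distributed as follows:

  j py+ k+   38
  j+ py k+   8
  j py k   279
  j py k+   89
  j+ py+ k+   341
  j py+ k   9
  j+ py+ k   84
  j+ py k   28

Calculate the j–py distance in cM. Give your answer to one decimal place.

9.5 cM

The two most frequent reciprocal classes, j+ py+ k+ and j py k, are the parental types, so the F1 was j+ py+ k+ / j py k.
The two rarest classes, j+ py k+ and j py+ k, are the double crossovers. Comparing them with the parentals, only the py allele has switched, so py is the middle locus and the order is j – py – k.
Crossovers in the j–py interval produce the single-crossover classes j py+ k+ and j+ py k (38 + 28 = 66) plus the double crossovers (17).
RF(j–py) = (66 + 17) / 876 = 83/876 = 0.0947 → 9.5 cM.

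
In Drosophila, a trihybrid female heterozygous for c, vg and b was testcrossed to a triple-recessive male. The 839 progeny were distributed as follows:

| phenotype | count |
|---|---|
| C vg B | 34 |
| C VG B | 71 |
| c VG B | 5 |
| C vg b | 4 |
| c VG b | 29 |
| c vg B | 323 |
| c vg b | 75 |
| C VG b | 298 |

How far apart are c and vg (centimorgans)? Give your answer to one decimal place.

8.6 centimorgans

The two most frequent reciprocal classes, c vg B and C VG b, are the parental types, so the F1 was c vg B / C VG b.
The two rarest classes, c VG B and C vg b, are the double crossovers. Comparing them with the parentals, only the vg allele has switched, so vg is the middle locus and the order is c – vg – b.
Crossovers in the c–vg interval produce the single-crossover classes C vg B and c VG b (34 + 29 = 63) plus the double crossovers (9).
RF(c–vg) = (63 + 9) / 839 = 72/839 = 0.0858 → 8.6 centimorgans.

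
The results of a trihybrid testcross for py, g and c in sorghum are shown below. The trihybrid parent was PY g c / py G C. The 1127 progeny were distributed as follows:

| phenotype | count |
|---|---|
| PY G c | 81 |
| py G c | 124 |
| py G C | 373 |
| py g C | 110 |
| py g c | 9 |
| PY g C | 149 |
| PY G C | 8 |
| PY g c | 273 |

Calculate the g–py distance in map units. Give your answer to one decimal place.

18.5 map units

The two rarest classes, py g c and PY G C, are the double crossovers. Comparing them with the parentals, only the py allele has switched, so py is the middle locus and the order is c – py – g.
Crossovers in the py–g interval produce the single-crossover classes PY G c and py g C (81 + 110 = 191) plus the double crossovers (17).
RF(py–g) = (191 + 17) / 1127 = 208/1127 = 0.1846 → 18.5 map units.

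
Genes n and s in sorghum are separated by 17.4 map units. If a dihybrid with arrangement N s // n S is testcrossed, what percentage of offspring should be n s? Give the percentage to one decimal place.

A map distance of 17.4 map units corresponds to a recombination frequency of 0.174.
The F1 is N s / n S, so n s is a recombinant gamete class with expected frequency r/2 = 0.174/2 = 0.0870.
That is 0.0870 = 8.7% of the progeny.

8.7%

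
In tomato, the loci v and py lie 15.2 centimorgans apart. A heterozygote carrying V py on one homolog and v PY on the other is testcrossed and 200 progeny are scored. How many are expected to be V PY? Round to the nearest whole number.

15

A map distance of 15.2 centimorgans corresponds to a recombination frequency of 0.152.
The F1 is V py / v PY, so V PY is a recombinant gamete class with expected frequency r/2 = 0.152/2 = 0.0760.
Expected number = 0.0760 × 200 = 15.20 ≈ 15.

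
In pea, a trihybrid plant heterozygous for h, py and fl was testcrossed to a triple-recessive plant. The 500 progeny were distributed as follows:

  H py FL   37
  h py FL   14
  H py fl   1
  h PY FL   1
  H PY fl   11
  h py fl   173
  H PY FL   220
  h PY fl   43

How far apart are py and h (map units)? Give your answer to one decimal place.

The two most frequent reciprocal classes, h py fl and H PY FL, are the parental types, so the F1 was h py fl / H PY FL.
The two rarest classes, H py fl and h PY FL, are the double crossovers. Comparing them with the parentals, only the h allele has switched, so h is the middle locus and the order is py – h – fl.
Crossovers in the py–h interval produce the single-crossover classes h PY fl and H py FL (43 + 37 = 80) plus the double crossovers (2).
RF(py–h) = (80 + 2) / 500 = 82/500 = 0.1640 → 16.4 map units.

16.4 map units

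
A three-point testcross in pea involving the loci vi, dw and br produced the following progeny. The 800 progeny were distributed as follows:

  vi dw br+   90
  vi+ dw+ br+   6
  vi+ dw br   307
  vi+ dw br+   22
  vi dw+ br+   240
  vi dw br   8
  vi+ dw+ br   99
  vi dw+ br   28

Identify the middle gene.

vi

The two most frequent reciprocal classes, vi dw+ br+ and vi+ dw br, are the parental types, so the F1 was vi dw+ br+ / vi+ dw br.
The two rarest classes, vi+ dw+ br+ and vi dw br, are the double crossovers. Comparing them with the parentals, only the vi allele has switched, so vi is the middle locus and the order is br – vi – dw.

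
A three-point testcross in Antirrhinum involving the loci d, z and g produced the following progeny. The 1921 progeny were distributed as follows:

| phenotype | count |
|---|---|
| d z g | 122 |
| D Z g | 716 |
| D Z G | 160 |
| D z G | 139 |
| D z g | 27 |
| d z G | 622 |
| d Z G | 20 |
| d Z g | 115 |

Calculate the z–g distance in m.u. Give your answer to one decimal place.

The two most frequent reciprocal classes, D Z g and d z G, are the parental types, so the F1 was D Z g / d z G.
The two rarest classes, D z g and d Z G, are the double crossovers. Comparing them with the parentals, only the z allele has switched, so z is the middle locus and the order is g – z – d.
Crossovers in the g–z interval produce the single-crossover classes D Z G and d z g (160 + 122 = 282) plus the double crossovers (47).
RF(g–z) = (282 + 47) / 1921 = 329/1921 = 0.1713 → 17.1 m.u.

17.1 m.u.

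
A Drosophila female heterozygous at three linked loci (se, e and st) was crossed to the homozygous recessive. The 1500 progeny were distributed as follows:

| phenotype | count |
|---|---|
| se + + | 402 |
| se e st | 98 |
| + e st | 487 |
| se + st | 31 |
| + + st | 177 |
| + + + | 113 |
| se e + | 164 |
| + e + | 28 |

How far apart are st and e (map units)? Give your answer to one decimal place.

The two most frequent reciprocal classes, + e st and se + +, are the parental types, so the F1 was + e st / se + +.
The two rarest classes, + e + and se + st, are the double crossovers. Comparing them with the parentals, only the st allele has switched, so st is the middle locus and the order is e – st – se.
Crossovers in the e–st interval produce the single-crossover classes + + st and se e + (177 + 164 = 341) plus the double crossovers (59).
RF(e–st) = (341 + 59) / 1500 = 400/1500 = 0.2667 → 26.7 map units.

26.7 map units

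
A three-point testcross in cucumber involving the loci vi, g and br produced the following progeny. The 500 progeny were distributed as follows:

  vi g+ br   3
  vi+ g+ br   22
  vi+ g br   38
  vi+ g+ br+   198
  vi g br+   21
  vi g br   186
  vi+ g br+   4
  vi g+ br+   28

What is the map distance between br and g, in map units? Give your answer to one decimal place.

The two most frequent reciprocal classes, vi+ g+ br+ and vi g br, are the parental types, so the F1 was vi+ g+ br+ / vi g br.
The two rarest classes, vi+ g br+ and vi g+ br, are the double crossovers. Comparing them with the parentals, only the g allele has switched, so g is the middle locus and the order is br – g – vi.
Crossovers in the br–g interval produce the single-crossover classes vi+ g+ br and vi g br+ (22 + 21 = 43) plus the double crossovers (7).
RF(br–g) = (43 + 7) / 500 = 50/500 = 0.1000 → 10.0 map units.

10.0 map units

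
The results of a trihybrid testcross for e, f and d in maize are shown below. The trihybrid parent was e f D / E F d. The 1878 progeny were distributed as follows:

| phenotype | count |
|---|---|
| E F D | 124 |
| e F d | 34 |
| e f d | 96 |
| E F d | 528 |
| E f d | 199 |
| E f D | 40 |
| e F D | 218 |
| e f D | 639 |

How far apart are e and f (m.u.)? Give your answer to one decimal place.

26.1 m.u.

The two rarest classes, E f D and e F d, are the double crossovers. Comparing them with the parentals, only the e allele has switched, so e is the middle locus and the order is d – e – f.
Crossovers in the e–f interval produce the single-crossover classes e F D and E f d (218 + 199 = 417) plus the double crossovers (74).
RF(e–f) = (417 + 74) / 1878 = 491/1878 = 0.2614 → 26.1 m.u.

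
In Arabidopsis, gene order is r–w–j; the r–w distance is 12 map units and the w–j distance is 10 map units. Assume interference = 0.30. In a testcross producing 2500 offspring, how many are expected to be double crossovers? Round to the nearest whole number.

21

Map distances give recombination frequencies of 0.120 and 0.100 for the two intervals.
With interference 0.30 (so coincidence = 0.70), expected double-crossover frequency = 0.120 × 0.100 × 0.70 = 0.00840.
Expected number = 0.00840 × 2500 = 21.00 ≈ 21.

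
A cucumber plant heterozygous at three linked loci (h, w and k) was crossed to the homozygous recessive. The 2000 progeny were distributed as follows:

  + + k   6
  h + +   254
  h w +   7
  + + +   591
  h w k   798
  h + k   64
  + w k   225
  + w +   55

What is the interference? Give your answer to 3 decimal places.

0.600

The two most frequent reciprocal classes, + + + and h w k, are the parental types, so the F1 was + + + / h w k.
The two rarest classes, + + k and h w +, are the double crossovers. Comparing them with the parentals, only the k allele has switched, so k is the middle locus and the order is h – k – w.
h–k: (479 + 13)/2000 = 0.2460; k–w: (119 + 13)/2000 = 0.0660.
Expected DCO frequency = 0.2460 × 0.0660 ≈ 0.01624; observed = 13/2000 ≈ 0.00650.
Coefficient of coincidence = 0.00650/0.01624 ≈ 0.400; interference = 1 − 0.400 = 0.600.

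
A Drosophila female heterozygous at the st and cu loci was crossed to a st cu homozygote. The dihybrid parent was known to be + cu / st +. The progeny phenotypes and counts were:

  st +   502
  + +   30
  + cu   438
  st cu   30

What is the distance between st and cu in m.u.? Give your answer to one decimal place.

6.0 m.u.

The recombinant classes are + + and st cu: 30 + 30 = 60.
Recombination frequency = 60/1000 = 0.0600 ≈ 6.0%, i.e. 6.0 m.u.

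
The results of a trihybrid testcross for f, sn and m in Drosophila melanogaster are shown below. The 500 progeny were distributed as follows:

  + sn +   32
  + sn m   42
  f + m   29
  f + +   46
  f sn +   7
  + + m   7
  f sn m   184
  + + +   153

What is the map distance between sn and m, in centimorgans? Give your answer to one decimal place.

15.0 centimorgans

The two most frequent reciprocal classes, f sn m and + + +, are the parental types, so the F1 was f sn m / + + +.
The two rarest classes, f sn + and + + m, are the double crossovers. Comparing them with the parentals, only the m allele has switched, so m is the middle locus and the order is sn – m – f.
Crossovers in the sn–m interval produce the single-crossover classes f + m and + sn + (29 + 32 = 61) plus the double crossovers (14).
RF(sn–m) = (61 + 14) / 500 = 75/500 = 0.1500 → 15.0 centimorgans.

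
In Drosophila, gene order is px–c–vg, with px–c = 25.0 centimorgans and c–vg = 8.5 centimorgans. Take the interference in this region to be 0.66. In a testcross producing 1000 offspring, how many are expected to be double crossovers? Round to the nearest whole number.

Map distances give recombination frequencies of 0.250 and 0.085 for the two intervals.
With interference 0.66 (so coincidence = 0.34), expected double-crossover frequency = 0.250 × 0.085 × 0.34 = 0.00722.
Expected number = 0.00722 × 1000 = 7.22 ≈ 7.

7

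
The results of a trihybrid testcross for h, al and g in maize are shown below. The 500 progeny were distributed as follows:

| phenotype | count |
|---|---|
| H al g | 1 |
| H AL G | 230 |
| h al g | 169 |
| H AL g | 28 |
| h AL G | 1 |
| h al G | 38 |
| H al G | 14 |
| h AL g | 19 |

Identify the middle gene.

h

The two most frequent reciprocal classes, H AL G and h al g, are the parental types, so the F1 was H AL G / h al g.
The two rarest classes, h AL G and H al g, are the double crossovers. Comparing them with the parentals, only the h allele has switched, so h is the middle locus and the order is g – h – al.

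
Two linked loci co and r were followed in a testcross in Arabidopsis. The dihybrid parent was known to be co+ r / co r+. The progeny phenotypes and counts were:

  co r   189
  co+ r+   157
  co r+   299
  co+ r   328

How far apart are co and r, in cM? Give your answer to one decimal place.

35.6 cM

The recombinant classes are co+ r+ and co r: 157 + 189 = 346.
Recombination frequency = 346/973 = 0.3556 ≈ 35.6%, i.e. 35.6 cM.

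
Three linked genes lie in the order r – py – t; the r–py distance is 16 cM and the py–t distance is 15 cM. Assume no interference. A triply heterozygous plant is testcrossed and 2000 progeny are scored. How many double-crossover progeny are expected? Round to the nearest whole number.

Map distances give recombination frequencies of 0.160 and 0.150 for the two intervals.
With no interference, expected double-crossover frequency = 0.160 × 0.150 = 0.02400.
Expected number = 0.02400 × 2000 = 48.00 ≈ 48.

48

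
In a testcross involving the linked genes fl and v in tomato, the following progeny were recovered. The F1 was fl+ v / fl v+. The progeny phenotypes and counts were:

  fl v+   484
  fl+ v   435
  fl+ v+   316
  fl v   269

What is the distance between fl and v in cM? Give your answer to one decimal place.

The recombinant classes are fl+ v+ and fl v: 316 + 269 = 585.
Recombination frequency = 585/1504 = 0.3890 ≈ 38.9%, i.e. 38.9 cM.

38.9 cM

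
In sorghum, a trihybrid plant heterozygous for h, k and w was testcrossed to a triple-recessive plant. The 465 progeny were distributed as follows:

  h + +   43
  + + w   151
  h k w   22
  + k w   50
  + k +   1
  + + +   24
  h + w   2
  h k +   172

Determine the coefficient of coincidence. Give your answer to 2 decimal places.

The two most frequent reciprocal classes, h k + and + + w, are the parental types, so the F1 was h k + / + + w.
The two rarest classes, + k + and h + w, are the double crossovers. Comparing them with the parentals, only the h allele has switched, so h is the middle locus and the order is k – h – w.
k–h: (93 + 3)/465 = 0.2065; h–w: (46 + 3)/465 = 0.1054.
Expected DCO frequency = 0.2065 × 0.1054 ≈ 0.02177; observed = 3/465 ≈ 0.00645.
Coefficient of coincidence = 0.00645/0.02177 ≈ 0.30.

0.30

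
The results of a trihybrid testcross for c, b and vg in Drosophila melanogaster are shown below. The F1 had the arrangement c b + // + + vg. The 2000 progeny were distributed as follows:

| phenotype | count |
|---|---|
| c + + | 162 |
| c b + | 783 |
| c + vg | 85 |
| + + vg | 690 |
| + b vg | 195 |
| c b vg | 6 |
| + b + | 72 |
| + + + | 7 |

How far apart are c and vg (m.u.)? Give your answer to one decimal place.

The two rarest classes, c b vg and + + +, are the double crossovers. Comparing them with the parentals, only the vg allele has switched, so vg is the middle locus and the order is c – vg – b.
Crossovers in the c–vg interval produce the single-crossover classes + b + and c + vg (72 + 85 = 157) plus the double crossovers (13).
RF(c–vg) = (157 + 13) / 2000 = 170/2000 = 0.0850 → 8.5 m.u.

8.5 m.u.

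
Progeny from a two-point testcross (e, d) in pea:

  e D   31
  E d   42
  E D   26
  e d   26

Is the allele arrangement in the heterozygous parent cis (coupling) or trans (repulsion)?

The two most frequent classes are E d (42) and e D (31); these are the parental (non-recombinant) types.
So the F1 carried E d on one chromosome and e D on the other — the recessive alleles are on opposite chromosomes (trans / repulsion).

trans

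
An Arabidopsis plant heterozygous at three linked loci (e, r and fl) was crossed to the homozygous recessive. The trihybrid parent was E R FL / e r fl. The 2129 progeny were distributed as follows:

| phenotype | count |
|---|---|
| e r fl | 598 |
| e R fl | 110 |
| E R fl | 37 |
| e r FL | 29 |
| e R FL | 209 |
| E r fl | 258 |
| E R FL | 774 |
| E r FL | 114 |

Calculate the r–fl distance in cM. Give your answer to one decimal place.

The two rarest classes, E R fl and e r FL, are the double crossovers. Comparing them with the parentals, only the fl allele has switched, so fl is the middle locus and the order is r – fl – e.
Crossovers in the r–fl interval produce the single-crossover classes E r FL and e R fl (114 + 110 = 224) plus the double crossovers (66).
RF(r–fl) = (224 + 66) / 2129 = 290/2129 = 0.1362 → 13.6 cM.

13.6 cM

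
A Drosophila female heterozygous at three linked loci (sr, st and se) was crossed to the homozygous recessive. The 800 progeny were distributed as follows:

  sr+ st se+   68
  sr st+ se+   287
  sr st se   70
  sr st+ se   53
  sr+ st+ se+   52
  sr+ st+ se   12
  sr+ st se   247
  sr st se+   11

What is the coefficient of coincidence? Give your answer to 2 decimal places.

The two most frequent reciprocal classes, sr st+ se+ and sr+ st se, are the parental types, so the F1 was sr st+ se+ / sr+ st se.
The two rarest classes, sr st se+ and sr+ st+ se, are the double crossovers. Comparing them with the parentals, only the st allele has switched, so st is the middle locus and the order is se – st – sr.
se–st: (121 + 23)/800 = 0.1800; st–sr: (122 + 23)/800 = 0.1812.
Expected DCO frequency = 0.1800 × 0.1812 ≈ 0.03262; observed = 23/800 ≈ 0.02875.
Coefficient of coincidence = 0.02875/0.03262 ≈ 0.88.

0.88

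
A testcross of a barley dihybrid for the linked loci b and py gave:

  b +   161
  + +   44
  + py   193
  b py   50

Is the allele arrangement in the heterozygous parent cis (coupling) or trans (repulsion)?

The two most frequent classes are + py (193) and b + (161); these are the parental (non-recombinant) types.
So the F1 carried + py on one chromosome and b + on the other — the recessive alleles are on opposite chromosomes (trans / repulsion).

trans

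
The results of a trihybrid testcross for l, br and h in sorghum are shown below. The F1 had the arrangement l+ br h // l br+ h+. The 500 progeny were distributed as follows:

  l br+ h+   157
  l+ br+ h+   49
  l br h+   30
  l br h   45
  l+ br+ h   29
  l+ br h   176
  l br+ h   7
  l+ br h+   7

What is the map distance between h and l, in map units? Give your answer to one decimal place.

21.6 map units

The two rarest classes, l+ br h+ and l br+ h, are the double crossovers. Comparing them with the parentals, only the h allele has switched, so h is the middle locus and the order is br – h – l.
Crossovers in the h–l interval produce the single-crossover classes l br h and l+ br+ h+ (45 + 49 = 94) plus the double crossovers (14).
RF(h–l) = (94 + 14) / 500 = 108/500 = 0.2160 → 21.6 map units.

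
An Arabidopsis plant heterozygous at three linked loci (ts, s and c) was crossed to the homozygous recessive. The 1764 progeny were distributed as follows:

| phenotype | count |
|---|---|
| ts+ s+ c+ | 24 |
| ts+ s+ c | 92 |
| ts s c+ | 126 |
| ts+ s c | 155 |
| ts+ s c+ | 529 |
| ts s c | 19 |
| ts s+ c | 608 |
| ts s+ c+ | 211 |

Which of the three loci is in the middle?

The two most frequent reciprocal classes, ts+ s c+ and ts s+ c, are the parental types, so the F1 was ts+ s c+ / ts s+ c.
The two rarest classes, ts+ s+ c+ and ts s c, are the double crossovers. Comparing them with the parentals, only the s allele has switched, so s is the middle locus and the order is c – s – ts.

s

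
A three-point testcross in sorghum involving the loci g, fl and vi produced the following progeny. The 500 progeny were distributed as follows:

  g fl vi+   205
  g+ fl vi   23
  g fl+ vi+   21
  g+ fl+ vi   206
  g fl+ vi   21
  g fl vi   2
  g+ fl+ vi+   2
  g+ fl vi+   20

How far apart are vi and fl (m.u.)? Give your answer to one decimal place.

The two most frequent reciprocal classes, g fl vi+ and g+ fl+ vi, are the parental types, so the F1 was g fl vi+ / g+ fl+ vi.
The two rarest classes, g fl vi and g+ fl+ vi+, are the double crossovers. Comparing them with the parentals, only the vi allele has switched, so vi is the middle locus and the order is fl – vi – g.
Crossovers in the fl–vi interval produce the single-crossover classes g fl+ vi+ and g+ fl vi (21 + 23 = 44) plus the double crossovers (4).
RF(fl–vi) = (44 + 4) / 500 = 48/500 = 0.0960 → 9.6 m.u.

9.6 m.u.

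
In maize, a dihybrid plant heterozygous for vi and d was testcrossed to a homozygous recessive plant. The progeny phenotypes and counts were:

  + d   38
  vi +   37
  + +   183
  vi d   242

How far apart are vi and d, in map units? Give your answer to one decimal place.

15.0 map units

The two most frequent classes, + + (183) and vi d (242), are the parental types, so the F1 was + + / vi d.
The recombinant classes are + d and vi +: 38 + 37 = 75.
Recombination frequency = 75/500 = 0.1500 ≈ 15.0%, i.e. 15.0 map units.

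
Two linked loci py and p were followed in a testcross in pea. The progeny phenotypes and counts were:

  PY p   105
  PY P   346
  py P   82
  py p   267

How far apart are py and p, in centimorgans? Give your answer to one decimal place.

23.4 centimorgans

The two most frequent classes, PY P (346) and py p (267), are the parental types, so the F1 was PY P / py p.
The recombinant classes are PY p and py P: 105 + 82 = 187.
Recombination frequency = 187/800 = 0.2338 ≈ 23.4%, i.e. 23.4 centimorgans.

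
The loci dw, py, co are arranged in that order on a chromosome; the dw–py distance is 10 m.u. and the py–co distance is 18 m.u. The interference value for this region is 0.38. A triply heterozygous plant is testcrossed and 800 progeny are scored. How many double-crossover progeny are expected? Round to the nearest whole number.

9

Map distances give recombination frequencies of 0.100 and 0.180 for the two intervals.
With interference 0.38 (so coincidence = 0.62), expected double-crossover frequency = 0.100 × 0.180 × 0.62 = 0.01116.
Expected number = 0.01116 × 800 = 8.93 ≈ 9.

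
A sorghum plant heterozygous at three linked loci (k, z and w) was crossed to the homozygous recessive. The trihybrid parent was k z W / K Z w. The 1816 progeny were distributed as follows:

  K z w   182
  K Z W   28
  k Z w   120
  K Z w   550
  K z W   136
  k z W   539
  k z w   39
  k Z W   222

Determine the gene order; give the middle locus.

The two rarest classes, k z w and K Z W, are the double crossovers. Comparing them with the parentals, only the w allele has switched, so w is the middle locus and the order is z – w – k.

w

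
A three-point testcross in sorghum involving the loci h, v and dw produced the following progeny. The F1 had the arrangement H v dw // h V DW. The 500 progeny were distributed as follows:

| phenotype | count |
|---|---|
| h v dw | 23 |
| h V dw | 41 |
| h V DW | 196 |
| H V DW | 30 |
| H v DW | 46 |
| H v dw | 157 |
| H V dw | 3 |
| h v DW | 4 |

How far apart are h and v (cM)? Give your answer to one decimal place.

12.0 cM

The two rarest classes, H V dw and h v DW, are the double crossovers. Comparing them with the parentals, only the v allele has switched, so v is the middle locus and the order is h – v – dw.
Crossovers in the h–v interval produce the single-crossover classes h v dw and H V DW (23 + 30 = 53) plus the double crossovers (7).
RF(h–v) = (53 + 7) / 500 = 60/500 = 0.1200 → 12.0 cM.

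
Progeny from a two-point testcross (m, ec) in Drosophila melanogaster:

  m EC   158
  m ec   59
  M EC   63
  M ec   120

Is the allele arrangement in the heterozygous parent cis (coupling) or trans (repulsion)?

trans

The two most frequent classes are M ec (120) and m EC (158); these are the parental (non-recombinant) types.
So the F1 carried M ec on one chromosome and m EC on the other — the recessive alleles are on opposite chromosomes (trans / repulsion).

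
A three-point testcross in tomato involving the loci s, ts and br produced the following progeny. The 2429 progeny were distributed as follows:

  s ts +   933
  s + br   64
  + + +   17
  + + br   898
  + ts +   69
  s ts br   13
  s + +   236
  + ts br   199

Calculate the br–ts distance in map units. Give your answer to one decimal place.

The two most frequent reciprocal classes, + + br and s ts +, are the parental types, so the F1 was + + br / s ts +.
The two rarest classes, + + + and s ts br, are the double crossovers. Comparing them with the parentals, only the br allele has switched, so br is the middle locus and the order is s – br – ts.
Crossovers in the br–ts interval produce the single-crossover classes + ts br and s + + (199 + 236 = 435) plus the double crossovers (30).
RF(br–ts) = (435 + 30) / 2429 = 465/2429 = 0.1914 → 19.1 map units.

19.1 map units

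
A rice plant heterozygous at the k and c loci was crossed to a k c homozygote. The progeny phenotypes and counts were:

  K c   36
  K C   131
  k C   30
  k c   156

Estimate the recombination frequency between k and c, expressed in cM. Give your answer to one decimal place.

18.7 cM

The two most frequent classes, K C (131) and k c (156), are the parental types, so the F1 was K C / k c.
The recombinant classes are K c and k C: 36 + 30 = 66.
Recombination frequency = 66/353 = 0.1870 ≈ 18.7%, i.e. 18.7 cM.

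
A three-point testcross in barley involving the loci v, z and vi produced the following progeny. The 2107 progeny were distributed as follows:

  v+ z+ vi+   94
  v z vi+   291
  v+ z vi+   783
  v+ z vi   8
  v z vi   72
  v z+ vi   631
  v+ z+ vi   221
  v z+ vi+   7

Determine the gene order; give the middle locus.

The two most frequent reciprocal classes, v z+ vi and v+ z vi+, are the parental types, so the F1 was v z+ vi / v+ z vi+.
The two rarest classes, v z+ vi+ and v+ z vi, are the double crossovers. Comparing them with the parentals, only the vi allele has switched, so vi is the middle locus and the order is z – vi – v.

vi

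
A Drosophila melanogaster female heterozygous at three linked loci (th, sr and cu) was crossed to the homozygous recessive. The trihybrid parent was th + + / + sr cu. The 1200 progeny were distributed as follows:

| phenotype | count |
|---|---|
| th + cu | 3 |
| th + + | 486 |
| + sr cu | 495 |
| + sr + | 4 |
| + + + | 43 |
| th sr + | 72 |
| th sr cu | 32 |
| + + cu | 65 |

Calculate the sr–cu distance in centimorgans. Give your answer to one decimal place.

12.0 centimorgans

The two rarest classes, th + cu and + sr +, are the double crossovers. Comparing them with the parentals, only the cu allele has switched, so cu is the middle locus and the order is sr – cu – th.
Crossovers in the sr–cu interval produce the single-crossover classes th sr + and + + cu (72 + 65 = 137) plus the double crossovers (7).
RF(sr–cu) = (137 + 7) / 1200 = 144/1200 = 0.1200 → 12.0 centimorgans.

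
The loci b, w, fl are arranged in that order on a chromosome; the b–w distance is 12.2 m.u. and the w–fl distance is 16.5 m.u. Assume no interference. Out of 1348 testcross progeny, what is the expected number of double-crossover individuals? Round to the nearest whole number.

Map distances give recombination frequencies of 0.122 and 0.165 for the two intervals.
With no interference, expected double-crossover frequency = 0.122 × 0.165 = 0.02013.
Expected number = 0.02013 × 1348 = 27.14 ≈ 27.

27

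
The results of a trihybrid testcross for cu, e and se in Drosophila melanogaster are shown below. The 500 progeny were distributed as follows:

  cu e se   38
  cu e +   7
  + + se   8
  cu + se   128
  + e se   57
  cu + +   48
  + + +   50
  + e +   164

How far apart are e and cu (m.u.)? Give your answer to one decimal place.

The two most frequent reciprocal classes, + e + and cu + se, are the parental types, so the F1 was + e + / cu + se.
The two rarest classes, cu e + and + + se, are the double crossovers. Comparing them with the parentals, only the cu allele has switched, so cu is the middle locus and the order is se – cu – e.
Crossovers in the cu–e interval produce the single-crossover classes + + + and cu e se (50 + 38 = 88) plus the double crossovers (15).
RF(cu–e) = (88 + 15) / 500 = 103/500 = 0.2060 → 20.6 m.u.

20.6 m.u.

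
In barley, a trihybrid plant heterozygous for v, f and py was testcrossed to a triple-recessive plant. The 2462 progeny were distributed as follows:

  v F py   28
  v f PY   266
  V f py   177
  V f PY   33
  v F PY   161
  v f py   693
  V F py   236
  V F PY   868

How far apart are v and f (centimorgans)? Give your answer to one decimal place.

The two most frequent reciprocal classes, v f py and V F PY, are the parental types, so the F1 was v f py / V F PY.
The two rarest classes, v F py and V f PY, are the double crossovers. Comparing them with the parentals, only the f allele has switched, so f is the middle locus and the order is v – f – py.
Crossovers in the v–f interval produce the single-crossover classes V f py and v F PY (177 + 161 = 338) plus the double crossovers (61).
RF(v–f) = (338 + 61) / 2462 = 399/2462 = 0.1621 → 16.2 centimorgans.

16.2 centimorgans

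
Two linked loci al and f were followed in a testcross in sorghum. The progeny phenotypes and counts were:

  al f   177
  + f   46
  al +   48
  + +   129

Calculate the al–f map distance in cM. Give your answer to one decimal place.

The two most frequent classes, + + (129) and al f (177), are the parental types, so the F1 was + + / al f.
The recombinant classes are + f and al +: 46 + 48 = 94.
Recombination frequency = 94/400 = 0.2350 ≈ 23.5%, i.e. 23.5 cM.

23.5 cM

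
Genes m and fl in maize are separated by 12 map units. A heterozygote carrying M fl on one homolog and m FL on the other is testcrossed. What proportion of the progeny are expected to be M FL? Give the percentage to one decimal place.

A map distance of 12 map units corresponds to a recombination frequency of 0.120.
The F1 is M fl / m FL, so M FL is a recombinant gamete class with expected frequency r/2 = 0.120/2 = 0.0600.
That is 0.0600 = 6.0% of the progeny.

6.0%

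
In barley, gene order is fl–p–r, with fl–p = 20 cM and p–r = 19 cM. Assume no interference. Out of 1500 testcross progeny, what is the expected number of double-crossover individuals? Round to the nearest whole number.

57

Map distances give recombination frequencies of 0.200 and 0.190 for the two intervals.
With no interference, expected double-crossover frequency = 0.200 × 0.190 = 0.03800.
Expected number = 0.03800 × 1500 = 57.00 ≈ 57.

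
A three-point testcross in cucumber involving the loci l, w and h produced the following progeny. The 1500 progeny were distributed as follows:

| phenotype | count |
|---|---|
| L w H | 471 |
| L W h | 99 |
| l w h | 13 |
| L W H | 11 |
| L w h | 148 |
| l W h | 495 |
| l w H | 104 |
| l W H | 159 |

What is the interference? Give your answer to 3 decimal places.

0.521

The two most frequent reciprocal classes, L w H and l W h, are the parental types, so the F1 was L w H / l W h.
The two rarest classes, L W H and l w h, are the double crossovers. Comparing them with the parentals, only the w allele has switched, so w is the middle locus and the order is h – w – l.
h–w: (307 + 24)/1500 = 0.2207; w–l: (203 + 24)/1500 = 0.1513.
Expected DCO frequency = 0.2207 × 0.1513 ≈ 0.03339; observed = 24/1500 ≈ 0.01600.
Coefficient of coincidence = 0.01600/0.03339 ≈ 0.479; interference = 1 − 0.479 = 0.521.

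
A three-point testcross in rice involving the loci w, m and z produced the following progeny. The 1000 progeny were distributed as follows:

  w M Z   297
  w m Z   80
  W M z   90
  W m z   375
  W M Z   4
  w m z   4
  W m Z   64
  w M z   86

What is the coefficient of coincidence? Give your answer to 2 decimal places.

0.28

The two most frequent reciprocal classes, w M Z and W m z, are the parental types, so the F1 was w M Z / W m z.
The two rarest classes, W M Z and w m z, are the double crossovers. Comparing them with the parentals, only the w allele has switched, so w is the middle locus and the order is z – w – m.
z–w: (150 + 8)/1000 = 0.1580; w–m: (170 + 8)/1000 = 0.1780.
Expected DCO frequency = 0.1580 × 0.1780 ≈ 0.02812; observed = 8/1000 ≈ 0.00800.
Coefficient of coincidence = 0.00800/0.02812 ≈ 0.28.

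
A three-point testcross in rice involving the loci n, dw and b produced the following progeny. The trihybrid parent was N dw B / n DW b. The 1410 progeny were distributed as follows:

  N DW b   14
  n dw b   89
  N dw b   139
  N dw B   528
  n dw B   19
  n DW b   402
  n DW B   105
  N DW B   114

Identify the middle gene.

n

The two rarest classes, n dw B and N DW b, are the double crossovers. Comparing them with the parentals, only the n allele has switched, so n is the middle locus and the order is b – n – dw.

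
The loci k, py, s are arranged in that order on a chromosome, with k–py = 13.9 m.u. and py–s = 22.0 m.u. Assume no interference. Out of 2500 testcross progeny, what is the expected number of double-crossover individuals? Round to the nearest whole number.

Map distances give recombination frequencies of 0.139 and 0.220 for the two intervals.
With no interference, expected double-crossover frequency = 0.139 × 0.220 = 0.03058.
Expected number = 0.03058 × 2500 = 76.45 ≈ 76.

76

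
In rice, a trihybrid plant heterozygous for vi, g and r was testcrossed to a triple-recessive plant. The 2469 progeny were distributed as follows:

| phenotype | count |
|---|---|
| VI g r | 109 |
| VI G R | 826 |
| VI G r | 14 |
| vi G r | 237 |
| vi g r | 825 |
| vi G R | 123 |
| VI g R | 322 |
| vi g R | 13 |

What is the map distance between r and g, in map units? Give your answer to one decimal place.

23.7 map units

The two most frequent reciprocal classes, vi g r and VI G R, are the parental types, so the F1 was vi g r / VI G R.
The two rarest classes, vi g R and VI G r, are the double crossovers. Comparing them with the parentals, only the r allele has switched, so r is the middle locus and the order is g – r – vi.
Crossovers in the g–r interval produce the single-crossover classes vi G r and VI g R (237 + 322 = 559) plus the double crossovers (27).
RF(g–r) = (559 + 27) / 2469 = 586/2469 = 0.2373 → 23.7 map units.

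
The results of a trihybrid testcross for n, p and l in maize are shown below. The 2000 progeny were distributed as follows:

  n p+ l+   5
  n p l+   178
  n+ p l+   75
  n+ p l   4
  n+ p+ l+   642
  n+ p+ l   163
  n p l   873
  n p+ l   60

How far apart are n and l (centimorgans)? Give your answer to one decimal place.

The two most frequent reciprocal classes, n p l and n+ p+ l+, are the parental types, so the F1 was n p l / n+ p+ l+.
The two rarest classes, n+ p l and n p+ l+, are the double crossovers. Comparing them with the parentals, only the n allele has switched, so n is the middle locus and the order is p – n – l.
Crossovers in the n–l interval produce the single-crossover classes n p l+ and n+ p+ l (178 + 163 = 341) plus the double crossovers (9).
RF(n–l) = (341 + 9) / 2000 = 350/2000 = 0.1750 → 17.5 centimorgans.

17.5 centimorgans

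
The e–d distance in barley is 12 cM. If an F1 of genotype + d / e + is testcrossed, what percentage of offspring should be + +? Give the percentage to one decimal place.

A map distance of 12 cM corresponds to a recombination frequency of 0.120.
The F1 is + d / e +, so + + is a recombinant gamete class with expected frequency r/2 = 0.120/2 = 0.0600.
That is 0.0600 = 6.0% of the progeny.

6.0%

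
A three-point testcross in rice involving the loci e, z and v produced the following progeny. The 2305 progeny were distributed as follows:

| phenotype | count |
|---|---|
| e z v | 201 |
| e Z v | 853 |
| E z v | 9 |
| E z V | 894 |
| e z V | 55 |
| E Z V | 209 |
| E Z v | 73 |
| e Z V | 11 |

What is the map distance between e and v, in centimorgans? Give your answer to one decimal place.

6.4 centimorgans

The two most frequent reciprocal classes, e Z v and E z V, are the parental types, so the F1 was e Z v / E z V.
The two rarest classes, e Z V and E z v, are the double crossovers. Comparing them with the parentals, only the v allele has switched, so v is the middle locus and the order is z – v – e.
Crossovers in the v–e interval produce the single-crossover classes E Z v and e z V (73 + 55 = 128) plus the double crossovers (20).
RF(v–e) = (128 + 20) / 2305 = 148/2305 = 0.0642 → 6.4 centimorgans.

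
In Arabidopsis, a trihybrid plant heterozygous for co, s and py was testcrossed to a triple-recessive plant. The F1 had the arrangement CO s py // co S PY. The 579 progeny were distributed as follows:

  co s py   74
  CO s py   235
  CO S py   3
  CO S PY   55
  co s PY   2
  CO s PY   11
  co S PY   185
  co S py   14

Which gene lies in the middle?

s

The two rarest classes, CO S py and co s PY, are the double crossovers. Comparing them with the parentals, only the s allele has switched, so s is the middle locus and the order is co – s – py.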